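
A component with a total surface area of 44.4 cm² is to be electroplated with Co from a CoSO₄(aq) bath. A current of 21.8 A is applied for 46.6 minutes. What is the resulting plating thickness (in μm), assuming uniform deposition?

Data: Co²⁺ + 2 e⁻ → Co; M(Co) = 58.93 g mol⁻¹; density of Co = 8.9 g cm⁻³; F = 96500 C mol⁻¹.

Q = I·t = 21.80 × 2796.0 = 60950 C; n(e⁻) = 0.6316 mol.
n(Co) = n(e⁻)/2 = 0.3158 mol, so m = 0.3158 × 58.93 = 18.61 g.
Volume = m/ρ = 18.61 / 8.9 = 2.091 cm³.
Thickness = V/A = 2.091 / 44.4 = 0.0471 cm = 471 μm.

471 μm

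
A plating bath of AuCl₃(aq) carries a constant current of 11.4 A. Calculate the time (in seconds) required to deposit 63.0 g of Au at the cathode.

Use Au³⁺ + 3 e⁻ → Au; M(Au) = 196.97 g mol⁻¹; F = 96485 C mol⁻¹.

8120 s

n(Au) = m/M = 63.0 / 196.97 = 0.3198 mol.
Each Au atom requires 3 electrons, so n(e⁻) = 3 × 0.3198 = 0.9595 mol.
Q = n(e⁻)·F = 0.9595 × 96485 = 92580 C.
t = Q/I = 92580 / 11.40 A = 8121 s.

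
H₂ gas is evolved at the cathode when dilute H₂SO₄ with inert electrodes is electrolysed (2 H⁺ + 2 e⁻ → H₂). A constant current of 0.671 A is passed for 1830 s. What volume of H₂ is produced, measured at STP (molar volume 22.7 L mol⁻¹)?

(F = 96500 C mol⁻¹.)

0.144 L

Q = I·t = 0.6710 A × 1830.0 s = 1228 C.
n(e⁻) = Q/F = 1228 / 96500 = 0.01272 mol.
2 electrons are transferred per H₂ molecule, so n(H₂) = 0.01272 / 2 = 0.006362 mol.
V = n × V_m = 0.006362 × 22.7 = 0.144 L.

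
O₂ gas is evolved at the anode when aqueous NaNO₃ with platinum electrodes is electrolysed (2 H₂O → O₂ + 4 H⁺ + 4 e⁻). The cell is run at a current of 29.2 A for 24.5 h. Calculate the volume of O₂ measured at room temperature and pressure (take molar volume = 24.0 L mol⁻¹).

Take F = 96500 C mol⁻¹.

160 L

Q = I·t = 29.20 A × 88200 s = 2575000 C.
n(e⁻) = Q/F = 2575000 / 96500 = 26.69 mol.
4 electrons are transferred per O₂ molecule, so n(O₂) = 26.69 / 4 = 6.672 mol.
V = n × V_m = 6.672 × 24.0 = 160 L.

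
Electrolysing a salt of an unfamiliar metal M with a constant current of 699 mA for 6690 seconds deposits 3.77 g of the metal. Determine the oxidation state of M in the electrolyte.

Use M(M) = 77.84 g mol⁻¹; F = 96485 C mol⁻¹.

Q = I·t = 0.6990 A × 6690.0 s = 4676 C, so n(e⁻) = 4676/96485 = 0.04847 mol.
n(M) deposited = 3.77 / 77.84 = 0.04843 mol.
Electrons per atom = n(e⁻)/n(M) = 0.04847 / 0.04843 = 1.00 ≈ 1, so the ion is M⁺.

+1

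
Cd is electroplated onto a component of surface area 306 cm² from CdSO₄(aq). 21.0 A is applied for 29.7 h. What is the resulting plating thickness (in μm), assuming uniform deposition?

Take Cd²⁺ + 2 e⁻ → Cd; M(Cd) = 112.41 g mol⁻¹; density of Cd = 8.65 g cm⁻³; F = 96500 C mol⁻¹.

4940 μm

Q = I·t = 21.00 × 106920 = 2245000 C; n(e⁻) = 23.27 mol.
n(Cd) = n(e⁻)/2 = 11.63 mol, so m = 11.63 × 112.41 = 1308 g.
Volume = m/ρ = 1308 / 8.65 = 151.2 cm³.
Thickness = V/A = 151.2 / 306 = 0.494 cm = 4940 μm.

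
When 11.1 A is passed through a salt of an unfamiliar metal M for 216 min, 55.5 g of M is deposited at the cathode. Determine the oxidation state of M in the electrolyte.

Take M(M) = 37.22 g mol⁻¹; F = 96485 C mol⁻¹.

Q = I·t = 11.10 A × 12960 s = 143900 C, so n(e⁻) = 143900/96485 = 1.491 mol.
n(M) deposited = 55.5 / 37.22 = 1.491 mol.
Electrons per atom = n(e⁻)/n(M) = 1.491 / 1.491 = 1.00 ≈ 1, so the ion is M⁺.

+1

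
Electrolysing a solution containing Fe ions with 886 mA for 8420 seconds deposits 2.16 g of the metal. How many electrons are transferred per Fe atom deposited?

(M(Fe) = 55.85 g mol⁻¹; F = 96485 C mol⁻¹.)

2

Q = I·t = 0.8860 A × 8420.0 s = 7460 C, so n(e⁻) = 7460/96485 = 0.07732 mol.
n(Fe) deposited = 2.16 / 55.85 = 0.03868 mol.
Electrons per atom = n(e⁻)/n(Fe) = 0.07732 / 0.03868 = 2.00 ≈ 2, so the ion is Fe²⁺.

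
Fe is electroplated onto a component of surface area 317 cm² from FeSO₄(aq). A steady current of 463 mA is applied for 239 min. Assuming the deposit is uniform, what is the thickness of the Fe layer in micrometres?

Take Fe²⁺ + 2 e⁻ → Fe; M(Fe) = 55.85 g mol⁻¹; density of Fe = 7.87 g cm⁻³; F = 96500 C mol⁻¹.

Q = I·t = 0.4630 × 14340 = 6639 C; n(e⁻) = 0.06880 mol.
n(Fe) = n(e⁻)/2 = 0.03440 mol, so m = 0.03440 × 55.85 = 1.921 g.
Volume = m/ρ = 1.921 / 7.87 = 0.2441 cm³.
Thickness = V/A = 0.2441 / 317 = 7.70 × 10⁻⁴ cm = 7.70 μm.

7.70 μm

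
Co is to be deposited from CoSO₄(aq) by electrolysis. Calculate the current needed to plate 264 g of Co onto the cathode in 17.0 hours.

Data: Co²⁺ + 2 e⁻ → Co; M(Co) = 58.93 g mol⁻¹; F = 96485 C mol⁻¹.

14.1 A

n(Co) = 264 / 58.93 = 4.480 mol.
n(e⁻) = 2 × 4.480 = 8.960 mol.
Q = n(e⁻)·F = 8.960 × 96485 = 864500 C.
I = Q/t = 864500 / 61200 s = 14.1 A.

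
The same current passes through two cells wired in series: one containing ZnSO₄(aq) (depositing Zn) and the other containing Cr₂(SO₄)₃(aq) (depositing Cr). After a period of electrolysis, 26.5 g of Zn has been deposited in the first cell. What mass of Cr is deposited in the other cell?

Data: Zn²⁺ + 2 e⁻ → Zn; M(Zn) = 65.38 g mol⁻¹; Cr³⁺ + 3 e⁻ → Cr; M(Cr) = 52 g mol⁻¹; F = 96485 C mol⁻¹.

n(Zn) = 26.5 / 65.38 = 0.4053 mol.
Since Zn²⁺ + 2 e⁻ → Zn, n(e⁻) passed = 2 × 0.4053 = 0.8106 mol.
Cells in series carry the same charge, so the same 0.8106 mol of electrons passes through cell 2.
Cr³⁺ + 3 e⁻ → Cr, so n(Cr) = 0.8106 / 3 = 0.2702 mol.
m(Cr) = 0.2702 × 52 = 14.1 g.

14.1 g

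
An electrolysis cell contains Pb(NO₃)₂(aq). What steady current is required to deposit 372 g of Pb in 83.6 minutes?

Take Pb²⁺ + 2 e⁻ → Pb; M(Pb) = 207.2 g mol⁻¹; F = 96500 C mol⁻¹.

n(Pb) = 372 / 207.2 = 1.795 mol.
n(e⁻) = 2 × 1.795 = 3.591 mol.
Q = n(e⁻)·F = 3.591 × 96500 = 346500 C.
I = Q/t = 346500 / 5016.0 s = 69.1 A.

69.1 A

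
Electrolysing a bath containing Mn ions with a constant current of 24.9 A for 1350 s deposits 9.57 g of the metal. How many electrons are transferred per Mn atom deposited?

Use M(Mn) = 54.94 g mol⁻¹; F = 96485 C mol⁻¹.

Q = I·t = 24.90 A × 1350.0 s = 33620 C, so n(e⁻) = 33620/96485 = 0.3484 mol.
n(Mn) deposited = 9.57 / 54.94 = 0.1742 mol.
Electrons per atom = n(e⁻)/n(Mn) = 0.3484 / 0.1742 = 2.00 ≈ 2, so the ion is Mn²⁺.

2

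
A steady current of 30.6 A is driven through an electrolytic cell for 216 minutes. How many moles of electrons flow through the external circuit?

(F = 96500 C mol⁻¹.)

Q = I·t = 30.60 A × 12960 s = 396600 C.
n(e⁻) = Q/F = 396600 / 96500 = 4.11 mol.

4.11 mol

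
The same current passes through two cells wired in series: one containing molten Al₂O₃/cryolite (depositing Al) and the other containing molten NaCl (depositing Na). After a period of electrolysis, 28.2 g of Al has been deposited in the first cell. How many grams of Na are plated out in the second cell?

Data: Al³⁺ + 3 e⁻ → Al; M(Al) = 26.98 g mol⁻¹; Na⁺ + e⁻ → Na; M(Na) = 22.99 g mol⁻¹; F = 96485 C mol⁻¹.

n(Al) = 28.2 / 26.98 = 1.045 mol.
Since Al³⁺ + 3 e⁻ → Al, n(e⁻) passed = 3 × 1.045 = 3.136 mol.
Cells in series carry the same charge, so the same 3.136 mol of electrons passes through cell 2.
Na⁺ + e⁻ → Na, so n(Na) = 3.136 / 1 = 3.136 mol.
m(Na) = 3.136 × 22.99 = 72.1 g.

72.1 g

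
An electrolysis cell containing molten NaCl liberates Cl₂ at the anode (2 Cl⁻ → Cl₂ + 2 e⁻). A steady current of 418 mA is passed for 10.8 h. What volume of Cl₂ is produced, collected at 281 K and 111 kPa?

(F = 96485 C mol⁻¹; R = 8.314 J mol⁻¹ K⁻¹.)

Q = I·t = 0.4180 A × 38880 s = 16250 C.
n(e⁻) = Q/F = 16250 / 96485 = 0.1684 mol.
2 electrons are transferred per Cl₂ molecule, so n(Cl₂) = 0.1684 / 2 = 0.08422 mol.
V = nRT/P = (0.08422 × 8.314 × 281) / (111 × 10³ Pa) = 0.00177 m³ = 1.77 L.

1.77 L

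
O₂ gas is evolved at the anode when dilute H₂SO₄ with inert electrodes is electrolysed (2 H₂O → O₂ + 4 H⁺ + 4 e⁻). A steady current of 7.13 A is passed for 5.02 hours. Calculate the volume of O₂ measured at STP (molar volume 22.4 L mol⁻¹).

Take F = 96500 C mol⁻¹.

Q = I·t = 7.130 A × 18072 s = 128900 C.
n(e⁻) = Q/F = 128900 / 96500 = 1.335 mol.
4 electrons are transferred per O₂ molecule, so n(O₂) = 1.335 / 4 = 0.3338 mol.
V = n × V_m = 0.3338 × 22.4 = 7.48 L.

7.48 L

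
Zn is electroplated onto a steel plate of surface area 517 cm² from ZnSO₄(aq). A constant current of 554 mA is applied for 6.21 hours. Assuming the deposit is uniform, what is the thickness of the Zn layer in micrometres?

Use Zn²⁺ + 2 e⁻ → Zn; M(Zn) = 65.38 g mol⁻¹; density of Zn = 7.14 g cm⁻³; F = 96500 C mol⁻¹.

11.4 μm

Q = I·t = 0.5540 × 22356 = 12390 C; n(e⁻) = 0.1283 mol.
n(Zn) = n(e⁻)/2 = 0.06417 mol, so m = 0.06417 × 65.38 = 4.196 g.
Volume = m/ρ = 4.196 / 7.14 = 0.5876 cm³.
Thickness = V/A = 0.5876 / 517 = 0.00114 cm = 11.4 μm.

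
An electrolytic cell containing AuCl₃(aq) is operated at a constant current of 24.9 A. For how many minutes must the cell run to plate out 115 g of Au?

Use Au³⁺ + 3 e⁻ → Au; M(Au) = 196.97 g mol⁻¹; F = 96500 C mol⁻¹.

n(Au) = m/M = 115 / 196.97 = 0.5838 mol.
Each Au atom requires 3 electrons, so n(e⁻) = 3 × 0.5838 = 1.752 mol.
Q = n(e⁻)·F = 1.752 × 96500 = 169000 C.
t = Q/I = 169000 / 24.90 A = 6788 s = 113 min.

113 min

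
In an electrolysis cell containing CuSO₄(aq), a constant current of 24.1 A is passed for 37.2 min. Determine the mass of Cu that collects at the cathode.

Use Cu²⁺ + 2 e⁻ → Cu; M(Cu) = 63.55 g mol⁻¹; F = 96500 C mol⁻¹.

17.7 g

Q = I·t = 24.10 A × 2232.0 s = 53790 C.
n(e⁻) = Q/F = 53790 / 96500 = 0.5574 mol.
Cu²⁺ + 2 e⁻ → Cu, so n(Cu) = n(e⁻)/2 = 0.2787 mol.
m = n·M = 0.2787 × 63.55 = 17.7 g.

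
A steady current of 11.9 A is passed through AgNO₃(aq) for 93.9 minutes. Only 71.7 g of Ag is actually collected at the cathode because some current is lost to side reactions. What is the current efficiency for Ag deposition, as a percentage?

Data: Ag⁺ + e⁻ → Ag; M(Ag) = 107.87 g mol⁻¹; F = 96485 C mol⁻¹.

Q = I·t = 11.90 × 5634.0 = 67040 C; n(e⁻) = 67040/96485 = 0.6949 mol.
Theoretical n(Ag) = n(e⁻)/1 = 0.6949 mol, i.e. m_theo = 0.6949 × 107.87 = 74.96 g.
Efficiency = m_actual / m_theo = 71.7 / 74.96 = 95.7 %.

95.7 %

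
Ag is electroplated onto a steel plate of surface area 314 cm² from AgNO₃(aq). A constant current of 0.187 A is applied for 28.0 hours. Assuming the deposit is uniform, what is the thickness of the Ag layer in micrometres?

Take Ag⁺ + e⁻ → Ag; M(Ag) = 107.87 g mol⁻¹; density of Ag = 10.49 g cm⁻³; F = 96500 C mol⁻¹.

Q = I·t = 0.1870 × 100800 = 18850 C; n(e⁻) = 0.1953 mol.
n(Ag) = n(e⁻)/1 = 0.1953 mol, so m = 0.1953 × 107.87 = 21.07 g.
Volume = m/ρ = 21.07 / 10.49 = 2.009 cm³.
Thickness = V/A = 2.009 / 314 = 0.00640 cm = 64.0 μm.

64.0 μm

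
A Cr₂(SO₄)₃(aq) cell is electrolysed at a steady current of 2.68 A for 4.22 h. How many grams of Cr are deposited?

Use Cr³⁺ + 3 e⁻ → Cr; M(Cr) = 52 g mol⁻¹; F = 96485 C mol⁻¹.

Q = I·t = 2.680 A × 15192 s = 40710 C.
n(e⁻) = Q/F = 40710 / 96485 = 0.4220 mol.
Cr³⁺ + 3 e⁻ → Cr, so n(Cr) = n(e⁻)/3 = 0.1407 mol.
m = n·M = 0.1407 × 52 = 7.31 g.

7.31 g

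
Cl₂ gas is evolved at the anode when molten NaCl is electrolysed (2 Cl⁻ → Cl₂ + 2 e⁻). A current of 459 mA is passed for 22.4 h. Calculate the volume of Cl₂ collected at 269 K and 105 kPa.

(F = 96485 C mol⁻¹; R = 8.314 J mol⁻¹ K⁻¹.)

4.09 L

Q = I·t = 0.4590 A × 80640 s = 37010 C.
n(e⁻) = Q/F = 37010 / 96485 = 0.3836 mol.
2 electrons are transferred per Cl₂ molecule, so n(Cl₂) = 0.3836 / 2 = 0.1918 mol.
V = nRT/P = (0.1918 × 8.314 × 269) / (105 × 10³ Pa) = 0.00409 m³ = 4.09 L.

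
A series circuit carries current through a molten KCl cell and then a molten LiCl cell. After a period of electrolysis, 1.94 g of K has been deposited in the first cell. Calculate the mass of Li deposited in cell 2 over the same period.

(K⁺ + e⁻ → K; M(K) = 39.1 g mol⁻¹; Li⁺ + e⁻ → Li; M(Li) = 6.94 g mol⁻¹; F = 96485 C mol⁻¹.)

0.344 g

n(K) = 1.94 / 39.1 = 0.04962 mol.
Since K⁺ + e⁻ → K, n(e⁻) passed = 1 × 0.04962 = 0.04962 mol.
Cells in series carry the same charge, so the same 0.04962 mol of electrons passes through cell 2.
Li⁺ + e⁻ → Li, so n(Li) = 0.04962 / 1 = 0.04962 mol.
m(Li) = 0.04962 × 6.94 = 0.344 g.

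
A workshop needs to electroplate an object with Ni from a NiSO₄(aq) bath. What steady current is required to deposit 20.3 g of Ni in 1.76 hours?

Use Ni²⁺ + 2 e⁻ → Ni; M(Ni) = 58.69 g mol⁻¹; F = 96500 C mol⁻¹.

10.5 A

n(Ni) = 20.3 / 58.69 = 0.3459 mol.
n(e⁻) = 2 × 0.3459 = 0.6918 mol.
Q = n(e⁻)·F = 0.6918 × 96500 = 66760 C.
I = Q/t = 66760 / 6336.0 s = 10.5 A.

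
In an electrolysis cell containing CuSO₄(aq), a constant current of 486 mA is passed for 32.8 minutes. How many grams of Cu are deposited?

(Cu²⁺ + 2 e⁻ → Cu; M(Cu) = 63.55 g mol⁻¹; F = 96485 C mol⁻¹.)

0.315 g

Q = I·t = 0.4860 A × 1968.0 s = 956.4 C.
n(e⁻) = Q/F = 956.4 / 96485 = 0.009913 mol.
Cu²⁺ + 2 e⁻ → Cu, so n(Cu) = n(e⁻)/2 = 0.004956 mol.
m = n·M = 0.004956 × 63.55 = 0.315 g.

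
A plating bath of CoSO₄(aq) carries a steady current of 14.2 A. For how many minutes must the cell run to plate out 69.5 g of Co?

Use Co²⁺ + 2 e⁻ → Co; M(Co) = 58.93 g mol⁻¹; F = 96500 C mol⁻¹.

n(Co) = m/M = 69.5 / 58.93 = 1.179 mol.
Each Co atom requires 2 electrons, so n(e⁻) = 2 × 1.179 = 2.359 mol.
Q = n(e⁻)·F = 2.359 × 96500 = 227600 C.
t = Q/I = 227600 / 14.20 A = 16030 s = 267 min.

267 min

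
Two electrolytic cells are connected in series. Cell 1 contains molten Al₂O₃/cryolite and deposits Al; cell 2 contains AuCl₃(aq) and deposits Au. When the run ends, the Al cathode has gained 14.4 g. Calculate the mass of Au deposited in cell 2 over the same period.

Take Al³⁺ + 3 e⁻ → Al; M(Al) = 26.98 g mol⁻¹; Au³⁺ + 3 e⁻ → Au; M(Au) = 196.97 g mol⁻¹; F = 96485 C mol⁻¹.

n(Al) = 14.4 / 26.98 = 0.5337 mol.
Since Al³⁺ + 3 e⁻ → Al, n(e⁻) passed = 3 × 0.5337 = 1.601 mol.
Cells in series carry the same charge, so the same 1.601 mol of electrons passes through cell 2.
Au³⁺ + 3 e⁻ → Au, so n(Au) = 1.601 / 3 = 0.5337 mol.
m(Au) = 0.5337 × 196.97 = 105 g.

105 g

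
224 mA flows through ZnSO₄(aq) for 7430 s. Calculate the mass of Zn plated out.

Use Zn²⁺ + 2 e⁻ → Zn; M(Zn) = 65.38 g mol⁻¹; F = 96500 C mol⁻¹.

Q = I·t = 0.2240 A × 7430.0 s = 1664 C.
n(e⁻) = Q/F = 1664 / 96500 = 0.01725 mol.
Zn²⁺ + 2 e⁻ → Zn, so n(Zn) = n(e⁻)/2 = 0.008623 mol.
m = n·M = 0.008623 × 65.38 = 0.564 g.

0.564 g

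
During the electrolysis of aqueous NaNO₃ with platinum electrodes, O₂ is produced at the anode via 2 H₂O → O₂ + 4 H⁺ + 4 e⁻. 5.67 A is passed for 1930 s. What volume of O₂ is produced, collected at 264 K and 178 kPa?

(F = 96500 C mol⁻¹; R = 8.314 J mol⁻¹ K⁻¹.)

Q = I·t = 5.670 A × 1930.0 s = 10940 C.
n(e⁻) = Q/F = 10940 / 96500 = 0.1134 mol.
4 electrons are transferred per O₂ molecule, so n(O₂) = 0.1134 / 4 = 0.02835 mol.
V = nRT/P = (0.02835 × 8.314 × 264) / (178 × 10³ Pa) = 3.50 × 10⁻⁴ m³ = 0.350 L.

0.350 L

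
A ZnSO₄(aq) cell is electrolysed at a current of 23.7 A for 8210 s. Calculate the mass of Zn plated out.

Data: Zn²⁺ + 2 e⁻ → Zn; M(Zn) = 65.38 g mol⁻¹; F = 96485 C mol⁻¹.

65.9 g

Q = I·t = 23.70 A × 8210.0 s = 194600 C.
n(e⁻) = Q/F = 194600 / 96485 = 2.017 mol.
Zn²⁺ + 2 e⁻ → Zn, so n(Zn) = n(e⁻)/2 = 1.008 mol.
m = n·M = 1.008 × 65.38 = 65.9 g.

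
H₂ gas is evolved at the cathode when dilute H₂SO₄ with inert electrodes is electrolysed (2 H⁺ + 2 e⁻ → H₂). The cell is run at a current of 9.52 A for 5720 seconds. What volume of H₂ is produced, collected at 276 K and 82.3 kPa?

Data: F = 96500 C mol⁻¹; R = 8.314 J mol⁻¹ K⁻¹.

7.87 L

Q = I·t = 9.520 A × 5720.0 s = 54450 C.
n(e⁻) = Q/F = 54450 / 96500 = 0.5643 mol.
2 electrons are transferred per H₂ molecule, so n(H₂) = 0.5643 / 2 = 0.2821 mol.
V = nRT/P = (0.2821 × 8.314 × 276) / (82.3 × 10³ Pa) = 0.00787 m³ = 7.87 L.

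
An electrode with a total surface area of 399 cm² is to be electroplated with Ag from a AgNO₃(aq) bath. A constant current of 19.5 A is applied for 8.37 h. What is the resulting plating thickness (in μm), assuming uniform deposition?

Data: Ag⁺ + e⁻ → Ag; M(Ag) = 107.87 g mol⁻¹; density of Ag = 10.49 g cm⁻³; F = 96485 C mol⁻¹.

Q = I·t = 19.50 × 30132 = 587600 C; n(e⁻) = 6.090 mol.
n(Ag) = n(e⁻)/1 = 6.090 mol, so m = 6.090 × 107.87 = 656.9 g.
Volume = m/ρ = 656.9 / 10.49 = 62.62 cm³.
Thickness = V/A = 62.62 / 399 = 0.157 cm = 1570 μm.

1570 μm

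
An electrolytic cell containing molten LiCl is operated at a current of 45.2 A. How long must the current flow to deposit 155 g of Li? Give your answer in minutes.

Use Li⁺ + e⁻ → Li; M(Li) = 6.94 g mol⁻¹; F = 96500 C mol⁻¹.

795 min

n(Li) = m/M = 155 / 6.94 = 22.33 mol.
Each Li atom requires 1 electron, so n(e⁻) = 1 × 22.33 = 22.33 mol.
Q = n(e⁻)·F = 22.33 × 96500 = 2155000 C.
t = Q/I = 2155000 / 45.20 A = 47680 s = 795 min.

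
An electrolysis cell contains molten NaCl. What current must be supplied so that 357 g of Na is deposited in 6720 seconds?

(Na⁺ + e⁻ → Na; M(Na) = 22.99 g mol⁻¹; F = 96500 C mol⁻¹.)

n(Na) = 357 / 22.99 = 15.53 mol.
n(e⁻) = 1 × 15.53 = 15.53 mol.
Q = n(e⁻)·F = 15.53 × 96500 = 1498000 C.
I = Q/t = 1498000 / 6720.0 s = 223 A.

223 A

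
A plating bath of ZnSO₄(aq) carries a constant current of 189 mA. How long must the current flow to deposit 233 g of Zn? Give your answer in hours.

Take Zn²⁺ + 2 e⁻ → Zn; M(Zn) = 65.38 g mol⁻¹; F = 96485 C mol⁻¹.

1010 h

n(Zn) = m/M = 233 / 65.38 = 3.564 mol.
Each Zn atom requires 2 electrons, so n(e⁻) = 2 × 3.564 = 7.128 mol.
Q = n(e⁻)·F = 7.128 × 96485 = 687700 C.
t = Q/I = 687700 / 0.1890 A = 3639000 s = 1010 h.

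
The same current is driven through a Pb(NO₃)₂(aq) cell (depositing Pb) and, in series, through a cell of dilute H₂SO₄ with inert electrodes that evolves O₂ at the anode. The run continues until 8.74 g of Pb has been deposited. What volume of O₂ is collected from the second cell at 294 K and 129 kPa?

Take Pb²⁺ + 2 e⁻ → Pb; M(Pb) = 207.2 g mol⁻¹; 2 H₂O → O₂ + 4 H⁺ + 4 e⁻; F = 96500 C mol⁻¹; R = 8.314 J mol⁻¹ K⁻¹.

0.400 L

n(Pb) = 8.74 / 207.2 = 0.04218 mol, so n(e⁻) = 2 × 0.04218 = 0.08436 mol.
The cells are in series, so the same 0.08436 mol of electrons passes through the second cell.
2 H₂O → O₂ + 4 H⁺ + 4 e⁻ — 4 mol e⁻ per mol O₂, so n(O₂) = 0.08436/4 = 0.02109 mol.
V = nRT/P = (0.02109 × 8.314 × 294) / (129 × 10³) = 4.00 × 10⁻⁴ m³ = 0.400 L.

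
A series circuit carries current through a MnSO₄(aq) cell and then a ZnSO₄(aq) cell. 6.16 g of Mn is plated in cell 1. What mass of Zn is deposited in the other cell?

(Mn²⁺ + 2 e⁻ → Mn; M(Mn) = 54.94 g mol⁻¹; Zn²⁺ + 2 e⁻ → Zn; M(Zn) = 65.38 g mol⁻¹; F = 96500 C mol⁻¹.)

n(Mn) = 6.16 / 54.94 = 0.1121 mol.
Since Mn²⁺ + 2 e⁻ → Mn, n(e⁻) passed = 2 × 0.1121 = 0.2242 mol.
Cells in series carry the same charge, so the same 0.2242 mol of electrons passes through cell 2.
Zn²⁺ + 2 e⁻ → Zn, so n(Zn) = 0.2242 / 2 = 0.1121 mol.
m(Zn) = 0.1121 × 65.38 = 7.33 g.

7.33 g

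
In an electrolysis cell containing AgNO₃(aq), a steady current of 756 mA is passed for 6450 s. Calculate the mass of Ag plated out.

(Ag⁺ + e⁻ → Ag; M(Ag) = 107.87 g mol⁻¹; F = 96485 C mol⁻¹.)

Q = I·t = 0.7560 A × 6450.0 s = 4876 C.
n(e⁻) = Q/F = 4876 / 96485 = 0.05054 mol.
Ag⁺ + e⁻ → Ag, so n(Ag) = n(e⁻)/1 = 0.05054 mol.
m = n·M = 0.05054 × 107.87 = 5.45 g.

5.45 g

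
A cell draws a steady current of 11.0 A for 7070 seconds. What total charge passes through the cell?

Q = I·t = 11.00 A × 7070.0 s = 77800 C.

77800 C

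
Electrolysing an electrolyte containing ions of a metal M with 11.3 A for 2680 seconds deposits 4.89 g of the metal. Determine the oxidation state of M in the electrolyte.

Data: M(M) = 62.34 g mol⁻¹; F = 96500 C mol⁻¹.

Q = I·t = 11.30 A × 2680.0 s = 30280 C, so n(e⁻) = 30280/96500 = 0.3138 mol.
n(M) deposited = 4.89 / 62.34 = 0.07844 mol.
Electrons per atom = n(e⁻)/n(M) = 0.3138 / 0.07844 = 4.00 ≈ 4, so the ion is M⁴⁺.

+4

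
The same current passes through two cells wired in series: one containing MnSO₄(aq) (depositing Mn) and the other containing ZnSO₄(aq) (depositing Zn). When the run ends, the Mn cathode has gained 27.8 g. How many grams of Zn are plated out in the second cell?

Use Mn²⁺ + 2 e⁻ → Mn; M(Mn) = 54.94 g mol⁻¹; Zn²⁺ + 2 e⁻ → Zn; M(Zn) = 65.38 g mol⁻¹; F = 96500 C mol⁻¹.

33.1 g

n(Mn) = 27.8 / 54.94 = 0.5060 mol.
Since Mn²⁺ + 2 e⁻ → Mn, n(e⁻) passed = 2 × 0.5060 = 1.012 mol.
Cells in series carry the same charge, so the same 1.012 mol of electrons passes through cell 2.
Zn²⁺ + 2 e⁻ → Zn, so n(Zn) = 1.012 / 2 = 0.5060 mol.
m(Zn) = 0.5060 × 65.38 = 33.1 g.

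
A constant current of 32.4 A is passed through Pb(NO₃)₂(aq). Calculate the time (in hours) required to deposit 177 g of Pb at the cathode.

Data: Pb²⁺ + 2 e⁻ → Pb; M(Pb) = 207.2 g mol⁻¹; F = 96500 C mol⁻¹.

n(Pb) = m/M = 177 / 207.2 = 0.8542 mol.
Each Pb atom requires 2 electrons, so n(e⁻) = 2 × 0.8542 = 1.708 mol.
Q = n(e⁻)·F = 1.708 × 96500 = 164900 C.
t = Q/I = 164900 / 32.40 A = 5089 s = 1.41 h.

1.41 h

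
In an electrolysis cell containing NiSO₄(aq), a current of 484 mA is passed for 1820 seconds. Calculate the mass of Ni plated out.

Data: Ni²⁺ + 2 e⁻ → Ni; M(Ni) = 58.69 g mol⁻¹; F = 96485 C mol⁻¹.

0.268 g

Q = I·t = 0.4840 A × 1820.0 s = 880.9 C.
n(e⁻) = Q/F = 880.9 / 96485 = 0.009130 mol.
Ni²⁺ + 2 e⁻ → Ni, so n(Ni) = n(e⁻)/2 = 0.004565 mol.
m = n·M = 0.004565 × 58.69 = 0.268 g.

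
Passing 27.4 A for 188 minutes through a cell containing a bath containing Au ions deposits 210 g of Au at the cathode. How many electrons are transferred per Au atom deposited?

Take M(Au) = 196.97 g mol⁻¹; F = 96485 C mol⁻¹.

3

Q = I·t = 27.40 A × 11280 s = 309100 C, so n(e⁻) = 309100/96485 = 3.203 mol.
n(Au) deposited = 210 / 196.97 = 1.066 mol.
Electrons per atom = n(e⁻)/n(Au) = 3.203 / 1.066 = 3.00 ≈ 3, so the ion is Au³⁺.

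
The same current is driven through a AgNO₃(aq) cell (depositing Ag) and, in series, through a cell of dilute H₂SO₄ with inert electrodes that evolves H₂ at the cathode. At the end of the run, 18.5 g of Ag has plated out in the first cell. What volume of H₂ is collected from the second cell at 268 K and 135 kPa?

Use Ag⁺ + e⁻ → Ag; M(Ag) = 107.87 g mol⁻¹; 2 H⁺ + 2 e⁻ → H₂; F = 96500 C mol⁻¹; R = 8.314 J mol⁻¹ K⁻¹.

1.42 L

n(Ag) = 18.5 / 107.87 = 0.1715 mol, so n(e⁻) = 1 × 0.1715 = 0.1715 mol.
The cells are in series, so the same 0.1715 mol of electrons passes through the second cell.
2 H⁺ + 2 e⁻ → H₂ — 2 mol e⁻ per mol H₂, so n(H₂) = 0.1715/2 = 0.08575 mol.
V = nRT/P = (0.08575 × 8.314 × 268) / (135 × 10³) = 0.00142 m³ = 1.42 L.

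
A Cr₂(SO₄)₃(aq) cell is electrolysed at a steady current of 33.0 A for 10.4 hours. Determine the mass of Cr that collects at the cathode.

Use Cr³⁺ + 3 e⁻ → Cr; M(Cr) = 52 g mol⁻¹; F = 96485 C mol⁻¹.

Q = I·t = 33.00 A × 37440 s = 1236000 C.
n(e⁻) = Q/F = 1236000 / 96485 = 12.81 mol.
Cr³⁺ + 3 e⁻ → Cr, so n(Cr) = n(e⁻)/3 = 4.268 mol.
m = n·M = 4.268 × 52 = 222 g.

222 g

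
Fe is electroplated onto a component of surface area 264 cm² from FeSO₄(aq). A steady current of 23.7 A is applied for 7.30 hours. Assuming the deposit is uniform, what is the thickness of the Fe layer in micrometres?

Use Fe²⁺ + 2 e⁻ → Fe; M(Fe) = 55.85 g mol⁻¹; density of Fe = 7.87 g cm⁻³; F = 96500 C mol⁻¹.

867 μm

Q = I·t = 23.70 × 26280 = 622800 C; n(e⁻) = 6.454 mol.
n(Fe) = n(e⁻)/2 = 3.227 mol, so m = 3.227 × 55.85 = 180.2 g.
Volume = m/ρ = 180.2 / 7.87 = 22.90 cm³.
Thickness = V/A = 22.90 / 264 = 0.0867 cm = 867 μm.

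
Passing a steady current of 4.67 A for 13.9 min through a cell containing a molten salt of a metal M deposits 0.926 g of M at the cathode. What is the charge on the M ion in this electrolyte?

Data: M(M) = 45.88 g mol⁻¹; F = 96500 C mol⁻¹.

Q = I·t = 4.670 A × 834.00 s = 3895 C, so n(e⁻) = 3895/96500 = 0.04036 mol.
n(M) deposited = 0.926 / 45.88 = 0.02018 mol.
Electrons per atom = n(e⁻)/n(M) = 0.04036 / 0.02018 = 2.00 ≈ 2, so the ion is M²⁺.

+2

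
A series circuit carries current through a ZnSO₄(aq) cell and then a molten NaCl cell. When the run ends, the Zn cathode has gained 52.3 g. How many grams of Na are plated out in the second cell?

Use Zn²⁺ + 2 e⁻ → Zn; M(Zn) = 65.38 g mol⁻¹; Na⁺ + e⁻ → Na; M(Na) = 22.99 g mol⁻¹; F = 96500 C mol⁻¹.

n(Zn) = 52.3 / 65.38 = 0.7999 mol.
Since Zn²⁺ + 2 e⁻ → Zn, n(e⁻) passed = 2 × 0.7999 = 1.600 mol.
Cells in series carry the same charge, so the same 1.600 mol of electrons passes through cell 2.
Na⁺ + e⁻ → Na, so n(Na) = 1.600 / 1 = 1.600 mol.
m(Na) = 1.600 × 22.99 = 36.8 g.

36.8 g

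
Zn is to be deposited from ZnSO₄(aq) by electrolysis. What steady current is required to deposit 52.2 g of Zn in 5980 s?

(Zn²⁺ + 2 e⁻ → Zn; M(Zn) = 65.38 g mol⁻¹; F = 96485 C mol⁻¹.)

n(Zn) = 52.2 / 65.38 = 0.7984 mol.
n(e⁻) = 2 × 0.7984 = 1.597 mol.
Q = n(e⁻)·F = 1.597 × 96485 = 154100 C.
I = Q/t = 154100 / 5980.0 s = 25.8 A.

25.8 A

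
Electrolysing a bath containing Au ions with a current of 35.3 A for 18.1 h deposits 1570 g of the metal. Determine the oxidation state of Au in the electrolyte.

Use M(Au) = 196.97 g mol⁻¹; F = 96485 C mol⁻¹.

Q = I·t = 35.30 A × 65160 s = 2300000 C, so n(e⁻) = 2300000/96485 = 23.84 mol.
n(Au) deposited = 1570 / 196.97 = 7.971 mol.
Electrons per atom = n(e⁻)/n(Au) = 23.84 / 7.971 = 2.99 ≈ 3, so the ion is Au³⁺.

+3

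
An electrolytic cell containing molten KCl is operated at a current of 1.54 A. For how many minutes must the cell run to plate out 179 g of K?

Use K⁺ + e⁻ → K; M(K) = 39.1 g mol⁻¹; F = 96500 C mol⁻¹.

4780 min

n(K) = m/M = 179 / 39.1 = 4.578 mol.
Each K atom requires 1 electron, so n(e⁻) = 1 × 4.578 = 4.578 mol.
Q = n(e⁻)·F = 4.578 × 96500 = 441800 C.
t = Q/I = 441800 / 1.540 A = 286900 s = 4780 min.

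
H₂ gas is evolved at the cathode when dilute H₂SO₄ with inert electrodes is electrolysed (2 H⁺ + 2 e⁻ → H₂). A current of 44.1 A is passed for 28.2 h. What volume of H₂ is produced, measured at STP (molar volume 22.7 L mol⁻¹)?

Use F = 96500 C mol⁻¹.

527 L

Q = I·t = 44.10 A × 101520 s = 4477000 C.
n(e⁻) = Q/F = 4477000 / 96500 = 46.39 mol.
2 electrons are transferred per H₂ molecule, so n(H₂) = 46.39 / 2 = 23.20 mol.
V = n × V_m = 23.20 × 22.7 = 527 L.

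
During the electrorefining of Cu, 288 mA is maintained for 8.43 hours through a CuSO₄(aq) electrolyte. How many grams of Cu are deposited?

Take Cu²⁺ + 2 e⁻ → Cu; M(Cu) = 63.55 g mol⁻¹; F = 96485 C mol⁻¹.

2.88 g

Q = I·t = 0.2880 A × 30348 s = 8740 C.
n(e⁻) = Q/F = 8740 / 96485 = 0.09059 mol.
Cu²⁺ + 2 e⁻ → Cu, so n(Cu) = n(e⁻)/2 = 0.04529 mol.
m = n·M = 0.04529 × 63.55 = 2.88 g.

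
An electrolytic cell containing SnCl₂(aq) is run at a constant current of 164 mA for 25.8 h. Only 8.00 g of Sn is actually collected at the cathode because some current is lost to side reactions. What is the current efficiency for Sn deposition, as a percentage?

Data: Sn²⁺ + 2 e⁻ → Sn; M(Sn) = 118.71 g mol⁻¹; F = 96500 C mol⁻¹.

85.4 %

Q = I·t = 0.1640 × 92880 = 15230 C; n(e⁻) = 15230/96500 = 0.1578 mol.
Theoretical n(Sn) = n(e⁻)/2 = 0.07892 mol, i.e. m_theo = 0.07892 × 118.71 = 9.369 g.
Efficiency = m_actual / m_theo = 8.00 / 9.369 = 85.4 %.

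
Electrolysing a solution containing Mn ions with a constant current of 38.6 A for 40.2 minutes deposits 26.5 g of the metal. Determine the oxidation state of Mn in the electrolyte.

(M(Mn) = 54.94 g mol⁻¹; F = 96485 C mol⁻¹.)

+2

Q = I·t = 38.60 A × 2412.0 s = 93100 C, so n(e⁻) = 93100/96485 = 0.9649 mol.
n(Mn) deposited = 26.5 / 54.94 = 0.4823 mol.
Electrons per atom = n(e⁻)/n(Mn) = 0.9649 / 0.4823 = 2.00 ≈ 2, so the ion is Mn²⁺.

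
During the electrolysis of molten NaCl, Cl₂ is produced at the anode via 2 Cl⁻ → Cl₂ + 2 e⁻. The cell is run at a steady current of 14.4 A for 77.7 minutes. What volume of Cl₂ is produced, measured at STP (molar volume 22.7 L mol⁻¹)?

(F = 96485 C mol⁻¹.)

7.90 L

Q = I·t = 14.40 A × 4662.0 s = 67130 C.
n(e⁻) = Q/F = 67130 / 96485 = 0.6958 mol.
2 electrons are transferred per Cl₂ molecule, so n(Cl₂) = 0.6958 / 2 = 0.3479 mol.
V = n × V_m = 0.3479 × 22.7 = 7.90 L.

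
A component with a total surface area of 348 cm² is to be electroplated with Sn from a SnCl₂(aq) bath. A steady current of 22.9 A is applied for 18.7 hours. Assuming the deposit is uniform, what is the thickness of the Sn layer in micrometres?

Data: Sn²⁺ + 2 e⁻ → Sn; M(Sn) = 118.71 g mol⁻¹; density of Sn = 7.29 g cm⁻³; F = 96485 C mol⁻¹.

Q = I·t = 22.90 × 67320 = 1542000 C; n(e⁻) = 15.98 mol.
n(Sn) = n(e⁻)/2 = 7.989 mol, so m = 7.989 × 118.71 = 948.4 g.
Volume = m/ρ = 948.4 / 7.29 = 130.1 cm³.
Thickness = V/A = 130.1 / 348 = 0.374 cm = 3740 μm.

3740 μm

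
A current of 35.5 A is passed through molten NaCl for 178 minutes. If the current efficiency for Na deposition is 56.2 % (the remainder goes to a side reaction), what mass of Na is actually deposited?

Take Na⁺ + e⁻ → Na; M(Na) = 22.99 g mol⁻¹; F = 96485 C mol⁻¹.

Q = I·t = 35.50 × 10680 = 379100 C.
n(e⁻) = 379100/96485 = 3.930 mol; theoretically n(Na) = 3.930/1 = 3.930 mol, m_theo = 90.34 g.
At 56.2 % efficiency, m_actual = 0.562 × 90.34 = 50.8 g.

50.8 g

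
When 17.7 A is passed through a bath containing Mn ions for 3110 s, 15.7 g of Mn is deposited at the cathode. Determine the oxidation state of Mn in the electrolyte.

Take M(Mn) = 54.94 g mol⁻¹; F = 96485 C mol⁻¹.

+2

Q = I·t = 17.70 A × 3110.0 s = 55050 C, so n(e⁻) = 55050/96485 = 0.5705 mol.
n(Mn) deposited = 15.7 / 54.94 = 0.2858 mol.
Electrons per atom = n(e⁻)/n(Mn) = 0.5705 / 0.2858 = 2.00 ≈ 2, so the ion is Mn²⁺.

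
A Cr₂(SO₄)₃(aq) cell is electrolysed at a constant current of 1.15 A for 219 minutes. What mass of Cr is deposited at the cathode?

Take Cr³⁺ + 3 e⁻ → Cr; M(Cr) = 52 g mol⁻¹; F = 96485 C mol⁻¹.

2.71 g

Q = I·t = 1.150 A × 13140 s = 15110 C.
n(e⁻) = Q/F = 15110 / 96485 = 0.1566 mol.
Cr³⁺ + 3 e⁻ → Cr, so n(Cr) = n(e⁻)/3 = 0.05221 mol.
m = n·M = 0.05221 × 52 = 2.71 g.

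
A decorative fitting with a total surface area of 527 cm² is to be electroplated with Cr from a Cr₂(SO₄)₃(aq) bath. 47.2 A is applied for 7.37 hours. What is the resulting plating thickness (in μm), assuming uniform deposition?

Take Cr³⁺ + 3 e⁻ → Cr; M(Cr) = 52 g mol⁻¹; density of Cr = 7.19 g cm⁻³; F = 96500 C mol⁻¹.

594 μm

Q = I·t = 47.20 × 26532 = 1252000 C; n(e⁻) = 12.98 mol.
n(Cr) = n(e⁻)/3 = 4.326 mol, so m = 4.326 × 52 = 224.9 g.
Volume = m/ρ = 224.9 / 7.19 = 31.29 cm³.
Thickness = V/A = 31.29 / 527 = 0.0594 cm = 594 μm.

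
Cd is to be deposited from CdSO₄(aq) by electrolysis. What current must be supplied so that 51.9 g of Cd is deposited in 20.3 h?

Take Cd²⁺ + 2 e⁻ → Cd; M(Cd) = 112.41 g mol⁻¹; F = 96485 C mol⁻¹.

1.22 A

n(Cd) = 51.9 / 112.41 = 0.4617 mol.
n(e⁻) = 2 × 0.4617 = 0.9234 mol.
Q = n(e⁻)·F = 0.9234 × 96485 = 89090 C.
I = Q/t = 89090 / 73080 s = 1.22 A.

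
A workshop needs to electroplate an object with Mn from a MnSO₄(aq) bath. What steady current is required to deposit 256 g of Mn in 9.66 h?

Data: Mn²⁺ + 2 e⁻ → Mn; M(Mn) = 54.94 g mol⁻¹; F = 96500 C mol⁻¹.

25.9 A

n(Mn) = 256 / 54.94 = 4.660 mol.
n(e⁻) = 2 × 4.660 = 9.319 mol.
Q = n(e⁻)·F = 9.319 × 96500 = 899300 C.
I = Q/t = 899300 / 34776 s = 25.9 A.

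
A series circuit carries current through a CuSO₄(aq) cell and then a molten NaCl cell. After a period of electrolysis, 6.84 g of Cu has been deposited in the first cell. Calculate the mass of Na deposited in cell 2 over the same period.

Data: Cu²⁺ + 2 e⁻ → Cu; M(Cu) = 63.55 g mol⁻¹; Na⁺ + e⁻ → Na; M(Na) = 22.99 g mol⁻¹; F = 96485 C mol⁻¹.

4.95 g

n(Cu) = 6.84 / 63.55 = 0.1076 mol.
Since Cu²⁺ + 2 e⁻ → Cu, n(e⁻) passed = 2 × 0.1076 = 0.2153 mol.
Cells in series carry the same charge, so the same 0.2153 mol of electrons passes through cell 2.
Na⁺ + e⁻ → Na, so n(Na) = 0.2153 / 1 = 0.2153 mol.
m(Na) = 0.2153 × 22.99 = 4.95 g.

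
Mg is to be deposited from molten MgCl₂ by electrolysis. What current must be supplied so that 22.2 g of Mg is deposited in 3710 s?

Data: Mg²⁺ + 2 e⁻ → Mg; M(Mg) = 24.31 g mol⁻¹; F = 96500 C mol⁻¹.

47.5 A

n(Mg) = 22.2 / 24.31 = 0.9132 mol.
n(e⁻) = 2 × 0.9132 = 1.826 mol.
Q = n(e⁻)·F = 1.826 × 96500 = 176200 C.
I = Q/t = 176200 / 3710.0 s = 47.5 A.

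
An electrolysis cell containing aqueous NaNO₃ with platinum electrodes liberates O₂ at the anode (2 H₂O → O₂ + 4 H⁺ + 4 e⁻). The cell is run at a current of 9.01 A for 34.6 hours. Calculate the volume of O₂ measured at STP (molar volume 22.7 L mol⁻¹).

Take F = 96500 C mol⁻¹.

66.0 L

Q = I·t = 9.010 A × 124560 s = 1122000 C.
n(e⁻) = Q/F = 1122000 / 96500 = 11.63 mol.
4 electrons are transferred per O₂ molecule, so n(O₂) = 11.63 / 4 = 2.907 mol.
V = n × V_m = 2.907 × 22.7 = 66.0 L.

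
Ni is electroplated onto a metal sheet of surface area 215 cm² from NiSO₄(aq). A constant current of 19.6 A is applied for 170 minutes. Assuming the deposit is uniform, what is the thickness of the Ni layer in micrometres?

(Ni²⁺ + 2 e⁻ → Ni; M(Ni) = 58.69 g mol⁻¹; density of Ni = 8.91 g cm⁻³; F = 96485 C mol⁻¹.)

Q = I·t = 19.60 × 10200 = 199900 C; n(e⁻) = 2.072 mol.
n(Ni) = n(e⁻)/2 = 1.036 mol, so m = 1.036 × 58.69 = 60.80 g.
Volume = m/ρ = 60.80 / 8.91 = 6.824 cm³.
Thickness = V/A = 6.824 / 215 = 0.0317 cm = 317 μm.

317 μm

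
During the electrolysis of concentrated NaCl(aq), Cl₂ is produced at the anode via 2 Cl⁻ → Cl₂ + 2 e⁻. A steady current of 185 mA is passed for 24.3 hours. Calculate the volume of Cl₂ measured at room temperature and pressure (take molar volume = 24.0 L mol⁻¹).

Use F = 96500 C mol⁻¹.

Q = I·t = 0.1850 A × 87480 s = 16180 C.
n(e⁻) = Q/F = 16180 / 96500 = 0.1677 mol.
2 electrons are transferred per Cl₂ molecule, so n(Cl₂) = 0.1677 / 2 = 0.08385 mol.
V = n × V_m = 0.08385 × 24.0 = 2.01 L.

2.01 L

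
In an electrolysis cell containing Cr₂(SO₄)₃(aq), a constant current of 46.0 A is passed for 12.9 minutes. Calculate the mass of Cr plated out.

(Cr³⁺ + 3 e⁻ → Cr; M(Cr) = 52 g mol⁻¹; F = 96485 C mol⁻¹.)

6.40 g

Q = I·t = 46.00 A × 774.00 s = 35600 C.
n(e⁻) = Q/F = 35600 / 96485 = 0.3690 mol.
Cr³⁺ + 3 e⁻ → Cr, so n(Cr) = n(e⁻)/3 = 0.1230 mol.
m = n·M = 0.1230 × 52 = 6.40 g.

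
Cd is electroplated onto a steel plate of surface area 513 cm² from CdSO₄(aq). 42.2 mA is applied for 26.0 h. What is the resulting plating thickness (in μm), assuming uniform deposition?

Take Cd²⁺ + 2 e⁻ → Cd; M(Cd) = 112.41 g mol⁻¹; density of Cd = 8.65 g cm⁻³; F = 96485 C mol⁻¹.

Q = I·t = 0.04220 × 93600 = 3950 C; n(e⁻) = 0.04094 mol.
n(Cd) = n(e⁻)/2 = 0.02047 mol, so m = 0.02047 × 112.41 = 2.301 g.
Volume = m/ρ = 2.301 / 8.65 = 0.2660 cm³.
Thickness = V/A = 0.2660 / 513 = 5.19 × 10⁻⁴ cm = 5.19 μm.

5.19 μm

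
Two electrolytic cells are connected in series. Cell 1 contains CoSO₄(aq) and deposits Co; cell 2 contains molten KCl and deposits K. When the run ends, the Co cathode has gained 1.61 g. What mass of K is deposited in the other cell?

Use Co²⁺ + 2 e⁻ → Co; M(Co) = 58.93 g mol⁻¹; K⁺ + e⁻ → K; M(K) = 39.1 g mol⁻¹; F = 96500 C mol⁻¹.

n(Co) = 1.61 / 58.93 = 0.02732 mol.
Since Co²⁺ + 2 e⁻ → Co, n(e⁻) passed = 2 × 0.02732 = 0.05464 mol.
Cells in series carry the same charge, so the same 0.05464 mol of electrons passes through cell 2.
K⁺ + e⁻ → K, so n(K) = 0.05464 / 1 = 0.05464 mol.
m(K) = 0.05464 × 39.1 = 2.14 g.

2.14 g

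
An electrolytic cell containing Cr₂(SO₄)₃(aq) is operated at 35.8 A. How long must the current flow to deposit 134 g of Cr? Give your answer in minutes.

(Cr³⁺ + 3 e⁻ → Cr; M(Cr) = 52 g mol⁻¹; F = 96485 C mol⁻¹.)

n(Cr) = m/M = 134 / 52 = 2.577 mol.
Each Cr atom requires 3 electrons, so n(e⁻) = 3 × 2.577 = 7.731 mol.
Q = n(e⁻)·F = 7.731 × 96485 = 745900 C.
t = Q/I = 745900 / 35.80 A = 20840 s = 347 min.

347 min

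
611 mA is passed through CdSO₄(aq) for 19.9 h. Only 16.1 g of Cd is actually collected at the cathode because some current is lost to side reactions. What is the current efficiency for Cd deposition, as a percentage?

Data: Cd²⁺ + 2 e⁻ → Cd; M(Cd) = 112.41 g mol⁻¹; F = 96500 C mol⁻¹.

Q = I·t = 0.6110 × 71640 = 43770 C; n(e⁻) = 43770/96500 = 0.4536 mol.
Theoretical n(Cd) = n(e⁻)/2 = 0.2268 mol, i.e. m_theo = 0.2268 × 112.41 = 25.49 g.
Efficiency = m_actual / m_theo = 16.1 / 25.49 = 63.2 %.

63.2 %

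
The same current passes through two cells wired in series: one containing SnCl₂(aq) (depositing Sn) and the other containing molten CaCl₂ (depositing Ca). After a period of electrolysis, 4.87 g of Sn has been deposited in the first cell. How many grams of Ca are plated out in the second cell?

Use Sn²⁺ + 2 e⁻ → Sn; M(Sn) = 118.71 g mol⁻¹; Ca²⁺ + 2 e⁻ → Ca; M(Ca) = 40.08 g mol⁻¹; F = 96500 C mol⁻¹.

1.64 g

n(Sn) = 4.87 / 118.71 = 0.04102 mol.
Since Sn²⁺ + 2 e⁻ → Sn, n(e⁻) passed = 2 × 0.04102 = 0.08205 mol.
Cells in series carry the same charge, so the same 0.08205 mol of electrons passes through cell 2.
Ca²⁺ + 2 e⁻ → Ca, so n(Ca) = 0.08205 / 2 = 0.04102 mol.
m(Ca) = 0.04102 × 40.08 = 1.64 g.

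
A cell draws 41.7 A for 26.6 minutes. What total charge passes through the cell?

Q = I·t = 41.70 A × 1596.0 s = 66600 C.

66600 C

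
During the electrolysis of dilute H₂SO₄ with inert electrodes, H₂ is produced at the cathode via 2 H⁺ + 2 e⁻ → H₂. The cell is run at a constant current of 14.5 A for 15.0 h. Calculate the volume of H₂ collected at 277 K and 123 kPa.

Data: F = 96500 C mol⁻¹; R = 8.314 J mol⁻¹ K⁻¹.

Q = I·t = 14.50 A × 54000 s = 783000 C.
n(e⁻) = Q/F = 783000 / 96500 = 8.114 mol.
2 electrons are transferred per H₂ molecule, so n(H₂) = 8.114 / 2 = 4.057 mol.
V = nRT/P = (4.057 × 8.314 × 277) / (123 × 10³ Pa) = 0.0760 m³ = 76.0 L.

76.0 L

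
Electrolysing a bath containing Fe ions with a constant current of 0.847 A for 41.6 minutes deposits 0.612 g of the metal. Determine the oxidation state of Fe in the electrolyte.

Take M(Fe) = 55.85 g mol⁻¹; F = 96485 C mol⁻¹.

+2

Q = I·t = 0.8470 A × 2496.0 s = 2114 C, so n(e⁻) = 2114/96485 = 0.02191 mol.
n(Fe) deposited = 0.612 / 55.85 = 0.01096 mol.
Electrons per atom = n(e⁻)/n(Fe) = 0.02191 / 0.01096 = 2.00 ≈ 2, so the ion is Fe²⁺.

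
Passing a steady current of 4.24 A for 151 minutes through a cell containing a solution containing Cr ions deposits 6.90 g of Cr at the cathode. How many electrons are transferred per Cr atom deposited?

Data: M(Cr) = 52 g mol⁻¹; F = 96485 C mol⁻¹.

3

Q = I·t = 4.240 A × 9060.0 s = 38410 C, so n(e⁻) = 38410/96485 = 0.3981 mol.
n(Cr) deposited = 6.90 / 52 = 0.1327 mol.
Electrons per atom = n(e⁻)/n(Cr) = 0.3981 / 0.1327 = 3.00 ≈ 3, so the ion is Cr³⁺.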